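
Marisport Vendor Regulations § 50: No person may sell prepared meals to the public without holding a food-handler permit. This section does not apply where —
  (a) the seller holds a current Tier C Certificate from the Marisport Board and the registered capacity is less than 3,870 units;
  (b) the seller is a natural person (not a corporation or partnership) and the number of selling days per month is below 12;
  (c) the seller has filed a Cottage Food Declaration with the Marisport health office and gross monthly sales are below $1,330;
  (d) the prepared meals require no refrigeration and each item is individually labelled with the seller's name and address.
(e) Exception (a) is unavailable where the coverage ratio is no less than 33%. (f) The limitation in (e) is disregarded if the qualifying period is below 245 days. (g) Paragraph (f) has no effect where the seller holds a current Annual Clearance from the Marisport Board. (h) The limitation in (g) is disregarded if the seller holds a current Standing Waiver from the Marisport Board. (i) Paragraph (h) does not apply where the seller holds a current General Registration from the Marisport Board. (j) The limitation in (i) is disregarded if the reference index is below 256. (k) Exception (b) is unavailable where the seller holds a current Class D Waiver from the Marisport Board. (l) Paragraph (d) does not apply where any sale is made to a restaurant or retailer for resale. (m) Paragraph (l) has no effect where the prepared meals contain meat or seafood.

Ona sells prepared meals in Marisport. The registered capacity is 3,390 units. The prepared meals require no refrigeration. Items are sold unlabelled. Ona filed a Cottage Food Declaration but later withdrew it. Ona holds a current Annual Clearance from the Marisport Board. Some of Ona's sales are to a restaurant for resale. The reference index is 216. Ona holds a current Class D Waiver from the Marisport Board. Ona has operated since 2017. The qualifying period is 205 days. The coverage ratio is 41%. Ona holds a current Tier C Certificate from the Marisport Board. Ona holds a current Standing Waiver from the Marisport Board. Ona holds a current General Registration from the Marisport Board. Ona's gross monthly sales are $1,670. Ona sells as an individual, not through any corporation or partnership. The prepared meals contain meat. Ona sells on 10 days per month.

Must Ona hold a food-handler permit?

Exception (a): a current Tier C Certificate is held; the registered capacity is 3,390 units, less than the 3,870 units limit — every condition holds. As to paragraphs (e)–(j): (e) would limit (a) — the coverage ratio is 41%, meeting the 33% threshold — but (f) sets (e) aside: (f) operates — the qualifying period is 205 days, below the 245 days limit. (g) would limit (f) — a current Annual Clearance is held — but (h) sets (g) aside: (h) is engaged — a current Standing Waiver is held. (i) applies (a current General Registration is held), but is itself disapplied by (j): (j) applies — the reference index is 216, below the 256 limit. So (a) applies.
Exception (b) is satisfied on its face — the seller is a natural person; the number of selling days per month is 10, below the 12 limit. But: (k) is triggered — a current Class D Waiver is held. Exception (b) does not apply.
Exception (c) does not apply: the Cottage Food Declaration was withdrawn.
Exception (d) requires that each item is individually labelled with the seller's name and address; but items are sold unlabelled, so (d) is unavailable.

No — exception (a) applies; Ona is not required to hold a food-handler permit.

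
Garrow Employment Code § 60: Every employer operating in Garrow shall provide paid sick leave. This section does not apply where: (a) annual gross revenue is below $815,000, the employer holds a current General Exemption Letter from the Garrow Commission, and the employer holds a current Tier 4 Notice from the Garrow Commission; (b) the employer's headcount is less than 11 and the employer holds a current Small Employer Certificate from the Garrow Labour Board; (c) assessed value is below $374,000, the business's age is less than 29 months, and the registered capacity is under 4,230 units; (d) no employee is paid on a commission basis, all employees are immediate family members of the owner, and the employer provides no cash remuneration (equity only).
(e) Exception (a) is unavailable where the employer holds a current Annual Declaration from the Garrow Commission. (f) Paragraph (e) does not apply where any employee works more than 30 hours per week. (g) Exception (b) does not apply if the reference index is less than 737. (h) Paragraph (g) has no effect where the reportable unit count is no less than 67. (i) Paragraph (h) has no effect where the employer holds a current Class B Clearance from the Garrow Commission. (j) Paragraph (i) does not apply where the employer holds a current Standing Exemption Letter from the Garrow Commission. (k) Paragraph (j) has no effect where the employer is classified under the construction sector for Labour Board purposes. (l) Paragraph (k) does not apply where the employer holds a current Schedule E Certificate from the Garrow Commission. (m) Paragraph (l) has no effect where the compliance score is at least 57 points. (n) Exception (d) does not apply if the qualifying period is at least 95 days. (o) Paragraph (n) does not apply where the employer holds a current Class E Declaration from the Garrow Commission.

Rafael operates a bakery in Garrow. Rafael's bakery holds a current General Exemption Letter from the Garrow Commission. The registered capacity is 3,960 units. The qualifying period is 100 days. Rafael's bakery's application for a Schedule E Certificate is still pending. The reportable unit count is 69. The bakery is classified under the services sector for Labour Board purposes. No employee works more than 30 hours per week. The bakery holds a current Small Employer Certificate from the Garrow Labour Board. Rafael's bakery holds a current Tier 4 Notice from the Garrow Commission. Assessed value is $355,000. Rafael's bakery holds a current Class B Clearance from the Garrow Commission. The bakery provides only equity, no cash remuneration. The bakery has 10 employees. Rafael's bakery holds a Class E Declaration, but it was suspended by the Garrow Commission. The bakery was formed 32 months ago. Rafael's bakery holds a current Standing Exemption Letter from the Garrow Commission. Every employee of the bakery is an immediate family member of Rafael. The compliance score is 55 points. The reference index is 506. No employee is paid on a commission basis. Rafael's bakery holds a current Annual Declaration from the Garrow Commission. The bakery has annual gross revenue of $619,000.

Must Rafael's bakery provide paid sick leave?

Exception (a) is satisfied on its face — annual gross revenue is $619,000, below the $815,000 limit; a current General Exemption Letter is held; a current Tier 4 Notice is held. But: (e) operates — a current Annual Declaration is held. (f) is not triggered (no employee exceeds 30 hours/week), so (e) stands. So (a) is unavailable.
All of (b)'s requirements are met (the employer's headcount is 10, less than the 11 limit; a current Small Employer Certificate is held). Considering the limiting provisions: (g) would limit (b) — the reference index is 506, less than the 737 limit — but (h) sets (g) aside: (h) operates against (g): the reportable unit count is 69, meeting the 67 threshold. (i) would limit (h) — a current Class B Clearance is held — but (j) sets (i) aside: (j) operates against (i): a current Standing Exemption Letter is held. (k), which would lift (j), is not engaged — the bakery is classified under the services sector. So (b) applies.
Exception (c) does not apply: the business's age is 32 months, not less than 29 months.
Exception (d): no employee is paid on commission; every employee is an immediate family member; remuneration is equity-only — every condition holds. However, paragraphs (n)–(o) must be considered: (n) operates against (d): the qualifying period is 100 days, meeting the 95 days threshold. (o) is not engaged (there is no Class E Declaration in force), so (n) stands. (d) is therefore removed.

No — exception (b) applies; Rafael's bakery is not required to provide paid sick leave.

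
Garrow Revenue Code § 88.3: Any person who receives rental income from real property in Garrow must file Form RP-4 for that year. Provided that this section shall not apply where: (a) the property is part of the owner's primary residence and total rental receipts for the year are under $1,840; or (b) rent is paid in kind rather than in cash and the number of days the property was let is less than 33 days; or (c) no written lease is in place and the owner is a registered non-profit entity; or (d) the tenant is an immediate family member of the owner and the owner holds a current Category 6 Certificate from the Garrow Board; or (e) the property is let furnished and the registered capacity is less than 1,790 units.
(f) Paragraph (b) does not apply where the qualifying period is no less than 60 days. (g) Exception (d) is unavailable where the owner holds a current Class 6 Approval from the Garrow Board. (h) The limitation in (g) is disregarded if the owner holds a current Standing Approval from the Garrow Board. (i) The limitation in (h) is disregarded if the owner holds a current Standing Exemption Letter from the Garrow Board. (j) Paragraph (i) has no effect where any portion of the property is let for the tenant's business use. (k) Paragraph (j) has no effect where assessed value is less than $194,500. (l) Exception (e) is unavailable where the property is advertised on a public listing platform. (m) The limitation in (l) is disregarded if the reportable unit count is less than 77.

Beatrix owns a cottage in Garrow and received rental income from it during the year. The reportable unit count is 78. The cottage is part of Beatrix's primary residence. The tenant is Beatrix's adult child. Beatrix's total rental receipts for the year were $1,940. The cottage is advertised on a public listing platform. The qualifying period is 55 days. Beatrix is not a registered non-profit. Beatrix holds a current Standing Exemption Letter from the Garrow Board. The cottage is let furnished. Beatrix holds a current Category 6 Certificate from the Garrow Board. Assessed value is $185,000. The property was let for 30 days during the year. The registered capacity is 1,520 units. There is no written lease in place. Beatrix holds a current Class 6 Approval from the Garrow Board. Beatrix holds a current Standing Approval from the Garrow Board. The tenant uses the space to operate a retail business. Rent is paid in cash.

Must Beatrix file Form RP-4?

Exception (a) requires that total rental receipts for the year are under $1,840; but total rental receipts for the year are $1,940, not under $1,840, so (a) is unavailable.
Exception (b) fails — rent is paid in cash.
Exception (c) does not apply: Beatrix is not a registered non-profit.
All of (d)'s requirements are met (the tenant is an immediate family member; a current Category 6 Certificate is held). Turning to paragraphs (g)–(k): (g) operates — a current Class 6 Approval is held. (h) is engaged (a current Standing Approval is held), but is itself disapplied by (i): (i) applies — a current Standing Exemption Letter is held. (j) applies (the space is let for business use), but is overridden by (k): (k) is triggered — assessed value is $185,000, less than the $194,500 limit. So (d) is unavailable.
Exception (e)'s conditions are all satisfied: the property is let furnished; the registered capacity is 1,520 units, less than the 1,790 units limit. Turning to paragraphs (l)–(m): (l) applies — the property is publicly advertised. (m) does not operate here (the reportable unit count is 78, not less than 77), so (l) stands. Exception (e) does not apply.
No exception is made out. Beatrix falls within the general rule.

Yes — Beatrix must file Form RP-4.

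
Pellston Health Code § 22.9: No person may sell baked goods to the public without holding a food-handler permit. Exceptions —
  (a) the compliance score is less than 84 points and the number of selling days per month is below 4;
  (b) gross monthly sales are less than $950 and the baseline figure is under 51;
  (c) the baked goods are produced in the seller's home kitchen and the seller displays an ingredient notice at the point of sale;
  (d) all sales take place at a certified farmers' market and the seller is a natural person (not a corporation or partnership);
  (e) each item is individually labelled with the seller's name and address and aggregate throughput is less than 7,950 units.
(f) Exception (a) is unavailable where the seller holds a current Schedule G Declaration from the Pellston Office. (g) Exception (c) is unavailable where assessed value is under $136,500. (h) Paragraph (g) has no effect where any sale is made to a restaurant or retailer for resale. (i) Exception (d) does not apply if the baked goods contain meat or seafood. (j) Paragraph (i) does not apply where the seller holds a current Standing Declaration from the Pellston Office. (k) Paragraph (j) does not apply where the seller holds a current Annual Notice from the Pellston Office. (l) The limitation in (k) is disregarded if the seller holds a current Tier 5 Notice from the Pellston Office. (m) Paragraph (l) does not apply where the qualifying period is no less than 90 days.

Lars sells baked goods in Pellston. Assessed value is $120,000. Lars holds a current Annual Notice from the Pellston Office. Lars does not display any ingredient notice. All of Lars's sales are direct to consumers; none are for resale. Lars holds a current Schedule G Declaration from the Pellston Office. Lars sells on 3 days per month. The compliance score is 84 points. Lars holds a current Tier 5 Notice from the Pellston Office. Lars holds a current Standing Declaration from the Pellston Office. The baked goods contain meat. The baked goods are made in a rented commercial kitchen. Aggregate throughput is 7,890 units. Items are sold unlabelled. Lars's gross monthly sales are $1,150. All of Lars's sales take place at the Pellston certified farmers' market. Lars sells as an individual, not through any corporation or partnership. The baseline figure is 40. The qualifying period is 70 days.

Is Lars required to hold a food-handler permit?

No — exception (d) applies; Lars is not required to hold a food-handler permit.

Exception (a) requires that the compliance score is less than 84 points; but the compliance score is 84 points, not less than 84 points, so (a) is unavailable.
Exception (b) fails — gross monthly sales are $1,150, not less than $950.
Exception (c) does not apply: the baked goods are made in a commercial kitchen, not a home kitchen.
Exception (d): all sales are at a certified farmers' market; the seller is a natural person — every condition holds. Applying paragraphs (i)–(m): (i) would limit (d) — the baked goods contain meat — but (j) sets (i) aside: (j) is triggered — a current Standing Declaration is held. (k) is engaged (a current Annual Notice is held), but is itself disapplied by (l): (l) is triggered — a current Tier 5 Notice is held. (m) is inapplicable (the qualifying period is 70 days, short of 90 days), so (l) stands. So (d) applies.
Exception (e) does not apply: items are sold unlabelled.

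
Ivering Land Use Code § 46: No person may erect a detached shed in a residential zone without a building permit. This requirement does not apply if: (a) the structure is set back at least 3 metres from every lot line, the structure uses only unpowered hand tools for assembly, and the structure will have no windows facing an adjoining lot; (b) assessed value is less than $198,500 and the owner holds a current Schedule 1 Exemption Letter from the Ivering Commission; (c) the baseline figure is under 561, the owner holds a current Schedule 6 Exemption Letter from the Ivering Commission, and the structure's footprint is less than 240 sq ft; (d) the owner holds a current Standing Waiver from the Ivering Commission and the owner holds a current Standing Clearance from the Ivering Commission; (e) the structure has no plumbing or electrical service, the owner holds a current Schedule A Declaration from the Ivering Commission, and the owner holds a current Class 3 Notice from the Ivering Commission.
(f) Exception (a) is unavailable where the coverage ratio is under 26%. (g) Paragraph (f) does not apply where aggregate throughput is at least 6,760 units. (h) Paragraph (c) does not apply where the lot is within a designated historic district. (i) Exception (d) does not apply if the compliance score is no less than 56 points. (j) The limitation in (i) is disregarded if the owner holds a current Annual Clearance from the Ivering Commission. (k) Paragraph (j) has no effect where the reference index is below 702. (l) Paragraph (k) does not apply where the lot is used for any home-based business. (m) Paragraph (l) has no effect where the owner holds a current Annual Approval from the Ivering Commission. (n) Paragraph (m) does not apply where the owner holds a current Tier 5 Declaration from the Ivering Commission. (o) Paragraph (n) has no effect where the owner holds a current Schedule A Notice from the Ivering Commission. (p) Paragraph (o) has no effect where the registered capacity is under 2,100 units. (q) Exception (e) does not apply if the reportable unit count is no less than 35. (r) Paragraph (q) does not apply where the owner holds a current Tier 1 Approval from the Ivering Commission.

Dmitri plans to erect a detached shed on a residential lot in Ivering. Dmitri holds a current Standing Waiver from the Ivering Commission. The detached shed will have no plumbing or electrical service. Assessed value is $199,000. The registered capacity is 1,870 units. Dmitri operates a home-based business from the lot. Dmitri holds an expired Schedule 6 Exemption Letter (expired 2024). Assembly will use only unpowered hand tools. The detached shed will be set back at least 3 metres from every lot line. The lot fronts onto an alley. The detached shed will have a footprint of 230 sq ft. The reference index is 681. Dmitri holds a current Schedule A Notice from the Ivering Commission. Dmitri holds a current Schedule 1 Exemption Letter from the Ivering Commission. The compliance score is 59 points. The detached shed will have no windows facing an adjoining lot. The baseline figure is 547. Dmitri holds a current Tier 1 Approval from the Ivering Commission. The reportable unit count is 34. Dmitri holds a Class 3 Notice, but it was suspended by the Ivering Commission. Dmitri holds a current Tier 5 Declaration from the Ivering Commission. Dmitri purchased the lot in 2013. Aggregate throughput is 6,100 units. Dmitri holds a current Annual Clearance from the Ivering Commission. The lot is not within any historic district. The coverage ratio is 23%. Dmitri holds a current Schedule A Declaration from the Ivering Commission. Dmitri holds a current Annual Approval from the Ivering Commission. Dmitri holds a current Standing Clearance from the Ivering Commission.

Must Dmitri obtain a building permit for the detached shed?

Exception (a)'s conditions are all satisfied: the setback is at least 3 m on every side; assembly uses only hand tools; no windows face an adjoining lot. But: (f) is triggered — the coverage ratio is 23%, under the 26% limit. (g) is not triggered (aggregate throughput is 6,100 units, short of 6,760 units), so (f) stands. Exception (a) does not apply.
Exception (b) fails — assessed value is $199,000, not less than $198,500.
Exception (c) does not apply: no current Schedule 6 Exemption Letter is held.
Exception (d): a current Standing Waiver is held; a current Standing Clearance is held — every condition holds. Under paragraphs (i)–(p): (i) operates (the compliance score is 59 points, meeting the 56 points threshold), but is set aside by (j): (j) is engaged — a current Annual Clearance is held. (k) would limit (j) — the reference index is 681, below the 702 limit — but (l) sets (k) aside: (l) applies — a home-based business operates on the lot. (m) is triggered (a current Annual Approval is held), but yields to (n): (n) operates — a current Tier 5 Declaration is held. (o) is triggered (a current Schedule A Notice is held), but is displaced by (p): (p) operates against (o): the registered capacity is 1,870 units, under the 2,100 units limit. (d) remains available.
Exception (e) requires that the owner holds a current Class 3 Notice from the Ivering Commission; but there is no Class 3 Notice in force, so (e) is unavailable.

No — exception (d) applies; Dmitri does not need a building permit.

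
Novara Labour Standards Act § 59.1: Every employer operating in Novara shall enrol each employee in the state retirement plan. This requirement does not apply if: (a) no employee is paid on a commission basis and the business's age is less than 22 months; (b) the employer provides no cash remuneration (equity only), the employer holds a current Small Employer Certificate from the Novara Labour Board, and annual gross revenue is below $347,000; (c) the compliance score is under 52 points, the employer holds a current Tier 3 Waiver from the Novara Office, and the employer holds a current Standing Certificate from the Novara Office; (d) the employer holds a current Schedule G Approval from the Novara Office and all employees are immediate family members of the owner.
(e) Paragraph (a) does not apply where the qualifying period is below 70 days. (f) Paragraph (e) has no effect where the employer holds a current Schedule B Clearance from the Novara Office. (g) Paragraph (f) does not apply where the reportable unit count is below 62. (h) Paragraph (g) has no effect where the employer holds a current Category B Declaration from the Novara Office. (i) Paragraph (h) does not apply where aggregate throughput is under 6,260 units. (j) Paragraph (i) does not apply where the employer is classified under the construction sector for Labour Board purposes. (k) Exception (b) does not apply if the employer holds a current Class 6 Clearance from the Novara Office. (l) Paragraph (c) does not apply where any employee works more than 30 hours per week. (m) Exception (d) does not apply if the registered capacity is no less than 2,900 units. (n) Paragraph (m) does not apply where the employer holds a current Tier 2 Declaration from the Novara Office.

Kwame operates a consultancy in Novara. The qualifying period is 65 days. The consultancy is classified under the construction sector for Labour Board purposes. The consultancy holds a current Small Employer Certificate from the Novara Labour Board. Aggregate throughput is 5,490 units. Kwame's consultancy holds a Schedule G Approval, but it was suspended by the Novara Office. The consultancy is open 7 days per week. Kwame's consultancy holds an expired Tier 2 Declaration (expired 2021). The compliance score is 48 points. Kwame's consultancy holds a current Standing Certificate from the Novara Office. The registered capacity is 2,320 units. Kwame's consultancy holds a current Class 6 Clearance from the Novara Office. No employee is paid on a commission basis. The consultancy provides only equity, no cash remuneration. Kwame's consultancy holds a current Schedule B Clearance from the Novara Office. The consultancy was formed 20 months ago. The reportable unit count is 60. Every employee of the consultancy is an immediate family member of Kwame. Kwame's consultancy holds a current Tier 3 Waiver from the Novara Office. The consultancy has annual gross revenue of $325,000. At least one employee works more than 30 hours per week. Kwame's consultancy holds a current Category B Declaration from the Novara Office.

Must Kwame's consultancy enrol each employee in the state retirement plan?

No — exception (a) applies; Kwame's consultancy is not required to enrol each employee in the state retirement plan.

All of (a)'s requirements are met (no employee is paid on commission; the business's age is 20 months, less than the 22 months limit). Applying paragraphs (e)–(j): (e) is engaged (the qualifying period is 65 days, below the 70 days limit), but is set aside by (f): (f) operates against (e): a current Schedule B Clearance is held. (g) would limit (f) — the reportable unit count is 60, below the 62 limit — but (h) sets (g) aside: (h) operates against (g): a current Category B Declaration is held. (i) is engaged (aggregate throughput is 5,490 units, under the 6,260 units limit), but is displaced by (j): (j) operates against (i): the consultancy is classified under the construction sector. (a) remains available.
Exception (b)'s conditions are all satisfied: remuneration is equity-only; a current Small Employer Certificate is held; annual gross revenue is $325,000, below the $347,000 limit. But applying paragraph (k): (k) applies — a current Class 6 Clearance is held. Exception (b) does not apply.
Exception (c): the compliance score is 48 points, under the 52 points limit; a current Tier 3 Waiver is held; a current Standing Certificate is held — every condition holds. But applying paragraph (l): (l) is engaged — at least one employee exceeds 30 hours/week. (c) is therefore removed.
Exception (d) fails — the Schedule G Approval is not current.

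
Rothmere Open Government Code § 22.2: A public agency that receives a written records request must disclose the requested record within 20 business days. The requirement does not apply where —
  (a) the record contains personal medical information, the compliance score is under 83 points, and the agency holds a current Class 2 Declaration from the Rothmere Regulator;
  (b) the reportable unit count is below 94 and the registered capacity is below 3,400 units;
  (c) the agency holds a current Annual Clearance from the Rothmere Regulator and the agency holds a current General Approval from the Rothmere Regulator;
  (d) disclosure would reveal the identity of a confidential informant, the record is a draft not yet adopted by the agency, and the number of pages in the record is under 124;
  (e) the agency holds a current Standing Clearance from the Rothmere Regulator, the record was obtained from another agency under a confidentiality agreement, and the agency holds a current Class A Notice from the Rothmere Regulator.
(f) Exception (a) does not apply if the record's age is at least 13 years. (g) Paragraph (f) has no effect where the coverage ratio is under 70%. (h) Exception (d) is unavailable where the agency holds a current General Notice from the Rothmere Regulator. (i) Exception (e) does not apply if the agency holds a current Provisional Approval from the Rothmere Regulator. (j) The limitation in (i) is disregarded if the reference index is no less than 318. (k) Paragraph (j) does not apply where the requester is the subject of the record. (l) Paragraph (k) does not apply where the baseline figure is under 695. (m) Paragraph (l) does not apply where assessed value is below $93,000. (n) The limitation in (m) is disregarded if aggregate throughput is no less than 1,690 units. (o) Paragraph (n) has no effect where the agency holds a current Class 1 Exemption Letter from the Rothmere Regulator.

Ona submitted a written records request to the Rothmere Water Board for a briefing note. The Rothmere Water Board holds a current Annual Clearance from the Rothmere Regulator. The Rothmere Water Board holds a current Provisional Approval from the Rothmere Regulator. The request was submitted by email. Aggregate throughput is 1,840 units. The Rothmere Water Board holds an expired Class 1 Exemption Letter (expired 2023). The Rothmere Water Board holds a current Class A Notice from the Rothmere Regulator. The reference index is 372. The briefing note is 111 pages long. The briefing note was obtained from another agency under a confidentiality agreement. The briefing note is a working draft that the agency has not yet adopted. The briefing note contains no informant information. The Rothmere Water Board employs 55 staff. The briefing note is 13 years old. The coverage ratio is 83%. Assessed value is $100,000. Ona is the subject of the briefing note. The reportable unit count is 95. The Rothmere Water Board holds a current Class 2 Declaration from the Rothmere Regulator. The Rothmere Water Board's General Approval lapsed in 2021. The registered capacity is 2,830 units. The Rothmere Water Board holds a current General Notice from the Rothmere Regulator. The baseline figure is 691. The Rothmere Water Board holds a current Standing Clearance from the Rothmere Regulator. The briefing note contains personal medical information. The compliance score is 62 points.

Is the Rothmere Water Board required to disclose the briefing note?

Exception (a)'s conditions are all satisfied: the briefing note contains personal medical information; the compliance score is 62 points, under the 83 points limit; a current Class 2 Declaration is held. But applying paragraphs (f)–(g): (f) operates against (a): the record's age is 13 years, meeting the 13 years threshold. (g), which would lift (f), is not triggered — the coverage ratio is 83%, not under 70%. So (a) is unavailable.
Exception (b) requires that the reportable unit count is below 94; but the reportable unit count is 95, not below 94, so (b) is unavailable.
Exception (c) fails — the General Approval is not current.
Exception (d) does not apply: the briefing note contains no informant information.
Exception (e)'s conditions are all satisfied: a current Standing Clearance is held; the briefing note was obtained under a confidentiality agreement; a current Class A Notice is held. Applying paragraphs (i)–(o): (i) would limit (e) — a current Provisional Approval is held — but (j) sets (i) aside: (j) operates against (i): the reference index is 372, meeting the 318 threshold. (k) would limit (j) — Ona is the subject of the briefing note — but (l) sets (k) aside: (l) is engaged — the baseline figure is 691, under the 695 limit. (m) does not operate here (assessed value is $100,000, not below $93,000), so (l) stands. So (e) applies.

No — exception (e) applies; the Rothmere Water Board is not required to disclose the briefing note.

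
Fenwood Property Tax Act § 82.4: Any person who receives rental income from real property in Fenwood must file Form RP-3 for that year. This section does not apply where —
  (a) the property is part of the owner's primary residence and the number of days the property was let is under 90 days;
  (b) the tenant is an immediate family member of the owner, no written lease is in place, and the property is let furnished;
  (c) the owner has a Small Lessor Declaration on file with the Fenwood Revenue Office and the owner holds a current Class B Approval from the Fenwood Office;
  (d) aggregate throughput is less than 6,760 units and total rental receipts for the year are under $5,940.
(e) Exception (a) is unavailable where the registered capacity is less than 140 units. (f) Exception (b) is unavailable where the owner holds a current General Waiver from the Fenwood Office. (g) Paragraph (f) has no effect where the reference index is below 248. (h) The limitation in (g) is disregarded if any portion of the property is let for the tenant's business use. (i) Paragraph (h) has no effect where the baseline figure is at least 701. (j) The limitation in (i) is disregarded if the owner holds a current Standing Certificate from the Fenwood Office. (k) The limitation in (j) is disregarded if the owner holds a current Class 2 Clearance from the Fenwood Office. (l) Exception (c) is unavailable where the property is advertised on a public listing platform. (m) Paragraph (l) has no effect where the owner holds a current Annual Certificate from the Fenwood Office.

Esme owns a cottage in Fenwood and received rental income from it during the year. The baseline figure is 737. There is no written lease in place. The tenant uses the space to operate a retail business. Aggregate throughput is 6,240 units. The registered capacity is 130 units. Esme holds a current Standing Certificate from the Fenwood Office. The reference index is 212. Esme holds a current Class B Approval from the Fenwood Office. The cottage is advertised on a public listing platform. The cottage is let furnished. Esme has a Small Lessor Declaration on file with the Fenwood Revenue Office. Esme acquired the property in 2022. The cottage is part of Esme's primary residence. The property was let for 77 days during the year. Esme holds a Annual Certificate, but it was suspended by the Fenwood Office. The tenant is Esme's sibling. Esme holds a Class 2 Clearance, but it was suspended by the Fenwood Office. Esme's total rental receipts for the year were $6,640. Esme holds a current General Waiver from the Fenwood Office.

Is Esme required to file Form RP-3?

Yes — Esme must file Form RP-3.

Exception (a) is satisfied on its face — the cottage is part of the primary residence; the number of days the property was let is 77 days, under the 90 days limit. But: (e) operates against (a): the registered capacity is 130 units, less than the 140 units limit. So (a) is unavailable.
All of (b)'s requirements are met (the tenant is an immediate family member; there is no written lease; the property is let furnished). But: (f) is engaged — a current General Waiver is held. (g) would limit (f) — the reference index is 212, below the 248 limit — but (h) sets (g) aside: (h) applies — the space is let for business use. (i) operates (the baseline figure is 737, meeting the 701 threshold), but is itself disapplied by (j): (j) is triggered — a current Standing Certificate is held. (k), which would lift (j), is not triggered — there is no Class 2 Clearance in force. (b) is therefore removed.
Exception (c) is satisfied on its face — a Small Lessor Declaration is on file; a current Class B Approval is held. But: (l) operates against (c): the property is publicly advertised. (m), which would lift (l), is not triggered — there is no Annual Certificate in force. Exception (c) does not apply.
Exception (d) does not apply: total rental receipts for the year are $6,640, not under $5,940.
None of the exceptions is available; § 82.4 applies in full.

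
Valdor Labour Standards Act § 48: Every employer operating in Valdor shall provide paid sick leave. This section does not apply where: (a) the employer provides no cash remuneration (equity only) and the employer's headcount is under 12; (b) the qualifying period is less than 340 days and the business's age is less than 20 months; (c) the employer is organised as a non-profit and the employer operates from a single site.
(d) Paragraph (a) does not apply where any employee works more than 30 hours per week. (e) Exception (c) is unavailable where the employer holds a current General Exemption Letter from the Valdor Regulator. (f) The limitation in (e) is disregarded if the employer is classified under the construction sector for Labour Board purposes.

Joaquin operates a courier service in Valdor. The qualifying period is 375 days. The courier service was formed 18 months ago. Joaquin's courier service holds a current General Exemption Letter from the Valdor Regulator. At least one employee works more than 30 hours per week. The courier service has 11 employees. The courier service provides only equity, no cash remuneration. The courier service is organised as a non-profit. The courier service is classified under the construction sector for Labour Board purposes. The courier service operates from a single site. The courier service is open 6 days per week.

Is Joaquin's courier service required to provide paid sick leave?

No — exception (c) applies; Joaquin's courier service is not required to provide paid sick leave.

All of (a)'s requirements are met (remuneration is equity-only; the employer's headcount is 11, under the 12 limit). But applying paragraph (d): (d) operates against (a): at least one employee exceeds 30 hours/week. So (a) is unavailable.
Exception (b) requires that the qualifying period is less than 340 days; but the qualifying period is 375 days, not less than 340 days, so (b) is unavailable.
Exception (c): the employer is a non-profit; the employer operates from a single site — every condition holds. Applying paragraphs (e)–(f): (e) is engaged (a current General Exemption Letter is held), but is itself disapplied by (f): (f) operates — the courier service is classified under the construction sector. (c) remains available.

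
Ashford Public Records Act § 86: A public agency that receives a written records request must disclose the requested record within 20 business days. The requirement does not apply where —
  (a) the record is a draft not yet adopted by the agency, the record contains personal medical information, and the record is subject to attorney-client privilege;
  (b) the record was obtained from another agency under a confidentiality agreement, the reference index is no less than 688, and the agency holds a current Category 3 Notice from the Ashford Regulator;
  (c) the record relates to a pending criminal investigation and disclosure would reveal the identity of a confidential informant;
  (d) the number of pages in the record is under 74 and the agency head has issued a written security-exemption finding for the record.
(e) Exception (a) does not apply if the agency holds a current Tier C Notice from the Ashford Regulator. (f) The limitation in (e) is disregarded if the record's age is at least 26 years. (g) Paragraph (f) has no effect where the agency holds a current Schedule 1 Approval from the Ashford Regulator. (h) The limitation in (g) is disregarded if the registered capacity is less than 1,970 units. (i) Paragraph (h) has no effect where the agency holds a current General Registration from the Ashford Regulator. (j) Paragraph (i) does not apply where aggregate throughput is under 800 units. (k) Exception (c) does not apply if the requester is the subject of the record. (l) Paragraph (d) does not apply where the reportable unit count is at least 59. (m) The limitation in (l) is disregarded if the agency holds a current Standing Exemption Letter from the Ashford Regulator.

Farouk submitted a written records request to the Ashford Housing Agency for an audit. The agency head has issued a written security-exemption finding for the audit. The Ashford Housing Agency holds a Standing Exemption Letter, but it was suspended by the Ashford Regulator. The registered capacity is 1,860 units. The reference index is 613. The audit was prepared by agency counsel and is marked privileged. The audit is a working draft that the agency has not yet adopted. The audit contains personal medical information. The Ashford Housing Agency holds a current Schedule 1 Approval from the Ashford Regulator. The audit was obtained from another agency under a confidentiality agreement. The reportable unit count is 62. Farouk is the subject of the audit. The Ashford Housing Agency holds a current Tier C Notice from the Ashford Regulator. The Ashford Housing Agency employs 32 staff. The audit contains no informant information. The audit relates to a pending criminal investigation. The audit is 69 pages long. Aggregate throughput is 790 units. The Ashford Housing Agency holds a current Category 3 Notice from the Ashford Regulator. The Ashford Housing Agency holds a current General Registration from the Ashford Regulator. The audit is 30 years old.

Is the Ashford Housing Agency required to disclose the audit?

Exception (a)'s conditions are all satisfied: the audit is an unadopted draft; the audit contains personal medical information; the audit is privileged. Considering the limiting provisions: (e) would limit (a) — a current Tier C Notice is held — but (f) sets (e) aside: (f) operates against (e): the record's age is 30 years, meeting the 26 years threshold. (g) would limit (f) — a current Schedule 1 Approval is held — but (h) sets (g) aside: (h) applies — the registered capacity is 1,860 units, less than the 1,970 units limit. (i) would limit (h) — a current General Registration is held — but (j) sets (i) aside: (j) is engaged — aggregate throughput is 790 units, under the 800 units limit. So (a) applies.
Exception (b) does not apply: the reference index is 613, short of 688.
Exception (c) does not apply: the audit contains no informant information.
Exception (d) is satisfied on its face — the number of pages in the record is 69, under the 74 limit; a written security-exemption finding has been issued. However, paragraphs (l)–(m) must be considered: (l) operates against (d): the reportable unit count is 62, meeting the 59 threshold. (m), which would lift (l), is not triggered — there is no Standing Exemption Letter in force. So (d) is unavailable.

No — exception (a) applies; the Ashford Housing Agency is not required to disclose the audit.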